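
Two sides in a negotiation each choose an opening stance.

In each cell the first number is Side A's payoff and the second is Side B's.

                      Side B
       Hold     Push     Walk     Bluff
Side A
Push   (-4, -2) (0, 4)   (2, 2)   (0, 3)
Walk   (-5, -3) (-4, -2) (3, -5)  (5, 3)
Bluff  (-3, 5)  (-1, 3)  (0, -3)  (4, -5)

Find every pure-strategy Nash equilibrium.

Side A against Hold: payoffs -4, -5, -3 → best response Bluff.
Side A against Push: payoffs 0, -4, -1 → best response Push.
Side A against Walk: payoffs 2, 3, 0 → best response Walk.
Side A against Bluff: payoffs 0, 5, 4 → best response Walk.
Side B against Push: payoffs -2, 4, 2, 3 → best response Push.
Side B against Walk: payoffs -3, -2, -5, 3 → best response Bluff.
Side B against Bluff: payoffs 5, 3, -3, -5 → best response Hold.
Mutual best responses: (Push, Push); (Walk, Bluff); (Bluff, Hold).

Pure-strategy Nash equilibria: (Push, Push), (Walk, Bluff), (Bluff, Hold)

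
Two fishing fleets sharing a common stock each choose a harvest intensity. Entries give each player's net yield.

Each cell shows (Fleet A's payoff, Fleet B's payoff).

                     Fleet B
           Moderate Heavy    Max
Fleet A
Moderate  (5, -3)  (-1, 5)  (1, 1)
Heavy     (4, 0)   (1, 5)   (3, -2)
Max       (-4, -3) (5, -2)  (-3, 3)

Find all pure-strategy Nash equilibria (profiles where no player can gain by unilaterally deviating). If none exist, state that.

Fleet A against Moderate: payoffs 5, 4, -4 → best response Moderate.
Fleet A against Heavy: payoffs -1, 1, 5 → best response Max.
Fleet A against Max: payoffs 1, 3, -3 → best response Heavy.
Fleet B against Moderate: payoffs -3, 5, 1 → best response Heavy.
Fleet B against Heavy: payoffs 0, 5, -2 → best response Heavy.
Fleet B against Max: payoffs -3, -2, 3 → best response Max.
No profile is a mutual best response for all players.

There is no pure-strategy Nash equilibrium.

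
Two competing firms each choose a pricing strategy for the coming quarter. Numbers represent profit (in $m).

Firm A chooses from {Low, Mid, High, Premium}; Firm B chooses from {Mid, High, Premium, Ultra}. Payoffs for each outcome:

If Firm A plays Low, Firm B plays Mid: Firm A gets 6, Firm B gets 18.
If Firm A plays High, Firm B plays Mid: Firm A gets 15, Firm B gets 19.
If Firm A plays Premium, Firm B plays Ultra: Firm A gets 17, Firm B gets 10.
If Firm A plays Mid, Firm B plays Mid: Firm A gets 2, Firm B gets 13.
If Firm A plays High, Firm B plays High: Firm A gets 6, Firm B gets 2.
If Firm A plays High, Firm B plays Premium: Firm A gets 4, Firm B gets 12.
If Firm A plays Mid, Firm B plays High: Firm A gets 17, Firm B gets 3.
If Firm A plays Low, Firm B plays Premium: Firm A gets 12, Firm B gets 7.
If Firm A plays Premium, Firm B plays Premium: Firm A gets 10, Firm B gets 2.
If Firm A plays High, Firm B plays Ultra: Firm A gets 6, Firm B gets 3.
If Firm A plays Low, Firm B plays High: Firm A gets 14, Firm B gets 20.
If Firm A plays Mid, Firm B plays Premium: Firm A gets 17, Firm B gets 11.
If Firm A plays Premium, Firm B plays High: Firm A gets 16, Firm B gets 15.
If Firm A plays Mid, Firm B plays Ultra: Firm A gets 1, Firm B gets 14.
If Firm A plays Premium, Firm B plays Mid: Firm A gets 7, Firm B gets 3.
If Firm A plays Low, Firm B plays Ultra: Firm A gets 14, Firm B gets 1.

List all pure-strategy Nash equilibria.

Check each profile: it is a Nash equilibrium iff no player can strictly gain by switching unilaterally.
(Low, Mid): Firm A can switch to High (6 → 15). Not NE.
(Low, High): Firm A can switch to Mid (14 → 17). Not NE.
(Low, Premium): Firm A can switch to Mid (12 → 17). Not NE.
(Low, Ultra): Firm A can switch to Premium (14 → 17). Not NE.
(Mid, Mid): Firm A can switch to Low (2 → 6). Not NE.
(Mid, High): Firm B can switch to Mid (3 → 13). Not NE.
(High, Mid): Firm A gets 15, best alternative 7; Firm B gets 19, best alternative 12. No profitable deviation — NE.
(The remaining 9 profiles each have a profitable deviation by the same check.)

Pure NE: (High, Mid)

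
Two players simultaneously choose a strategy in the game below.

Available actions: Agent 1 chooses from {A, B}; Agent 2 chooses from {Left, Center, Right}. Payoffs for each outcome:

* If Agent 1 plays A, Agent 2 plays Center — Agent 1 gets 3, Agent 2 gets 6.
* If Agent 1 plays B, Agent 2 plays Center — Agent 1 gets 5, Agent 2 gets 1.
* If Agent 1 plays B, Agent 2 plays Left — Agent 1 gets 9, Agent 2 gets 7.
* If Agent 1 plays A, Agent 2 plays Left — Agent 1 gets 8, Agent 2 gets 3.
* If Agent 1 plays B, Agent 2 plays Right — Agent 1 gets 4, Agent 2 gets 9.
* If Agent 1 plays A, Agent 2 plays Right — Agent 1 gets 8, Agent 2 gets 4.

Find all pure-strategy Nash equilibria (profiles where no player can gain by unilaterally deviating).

(A, Left): Agent 1 can switch to B (8 → 9). Not NE.
(A, Center): Agent 1 can switch to B (3 → 5). Not NE.
(A, Right): Agent 2 can switch to Center (4 → 6). Not NE.
(B, Left): Agent 2 can switch to Right (7 → 9). Not NE.
(B, Center): Agent 2 can switch to Left (1 → 7). Not NE.
(B, Right): Agent 1 can switch to A (4 → 8). Not NE.

none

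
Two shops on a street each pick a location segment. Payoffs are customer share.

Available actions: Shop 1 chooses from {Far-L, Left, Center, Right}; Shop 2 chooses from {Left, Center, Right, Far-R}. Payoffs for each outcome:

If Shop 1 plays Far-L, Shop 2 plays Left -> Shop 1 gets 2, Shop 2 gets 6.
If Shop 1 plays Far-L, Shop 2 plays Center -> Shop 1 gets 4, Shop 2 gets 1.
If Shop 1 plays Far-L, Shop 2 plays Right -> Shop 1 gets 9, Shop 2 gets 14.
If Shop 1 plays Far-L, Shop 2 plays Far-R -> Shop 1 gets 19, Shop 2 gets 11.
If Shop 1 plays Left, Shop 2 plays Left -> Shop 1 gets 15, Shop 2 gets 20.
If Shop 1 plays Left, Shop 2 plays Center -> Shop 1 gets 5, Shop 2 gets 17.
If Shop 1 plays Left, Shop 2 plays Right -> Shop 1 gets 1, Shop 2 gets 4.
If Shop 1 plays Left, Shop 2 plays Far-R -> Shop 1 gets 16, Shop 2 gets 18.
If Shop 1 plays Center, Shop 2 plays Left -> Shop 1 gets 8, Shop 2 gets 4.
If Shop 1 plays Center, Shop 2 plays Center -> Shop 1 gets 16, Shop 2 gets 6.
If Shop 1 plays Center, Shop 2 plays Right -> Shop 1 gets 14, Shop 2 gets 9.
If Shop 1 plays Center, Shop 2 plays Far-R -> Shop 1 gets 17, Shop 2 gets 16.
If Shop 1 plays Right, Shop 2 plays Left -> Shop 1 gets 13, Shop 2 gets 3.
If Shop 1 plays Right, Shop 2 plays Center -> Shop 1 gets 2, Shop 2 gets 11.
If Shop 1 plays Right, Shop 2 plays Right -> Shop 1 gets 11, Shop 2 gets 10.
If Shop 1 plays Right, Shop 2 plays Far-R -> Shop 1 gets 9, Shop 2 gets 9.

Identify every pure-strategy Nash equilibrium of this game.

Shop 1 against Left: payoffs 2, 15, 8, 13 → best response Left.
Shop 1 against Center: payoffs 4, 5, 16, 2 → best response Center.
Shop 1 against Right: payoffs 9, 1, 14, 11 → best response Center.
Shop 1 against Far-R: payoffs 19, 16, 17, 9 → best response Far-L.
Shop 2 against Far-L: payoffs 6, 1, 14, 11 → best response Right.
Shop 2 against Left: payoffs 20, 17, 4, 18 → best response Left.
Shop 2 against Center: payoffs 4, 6, 9, 16 → best response Far-R.
Shop 2 against Right: payoffs 3, 11, 10, 9 → best response Center.
Mutual best responses: (Left, Left).

(Left, Left)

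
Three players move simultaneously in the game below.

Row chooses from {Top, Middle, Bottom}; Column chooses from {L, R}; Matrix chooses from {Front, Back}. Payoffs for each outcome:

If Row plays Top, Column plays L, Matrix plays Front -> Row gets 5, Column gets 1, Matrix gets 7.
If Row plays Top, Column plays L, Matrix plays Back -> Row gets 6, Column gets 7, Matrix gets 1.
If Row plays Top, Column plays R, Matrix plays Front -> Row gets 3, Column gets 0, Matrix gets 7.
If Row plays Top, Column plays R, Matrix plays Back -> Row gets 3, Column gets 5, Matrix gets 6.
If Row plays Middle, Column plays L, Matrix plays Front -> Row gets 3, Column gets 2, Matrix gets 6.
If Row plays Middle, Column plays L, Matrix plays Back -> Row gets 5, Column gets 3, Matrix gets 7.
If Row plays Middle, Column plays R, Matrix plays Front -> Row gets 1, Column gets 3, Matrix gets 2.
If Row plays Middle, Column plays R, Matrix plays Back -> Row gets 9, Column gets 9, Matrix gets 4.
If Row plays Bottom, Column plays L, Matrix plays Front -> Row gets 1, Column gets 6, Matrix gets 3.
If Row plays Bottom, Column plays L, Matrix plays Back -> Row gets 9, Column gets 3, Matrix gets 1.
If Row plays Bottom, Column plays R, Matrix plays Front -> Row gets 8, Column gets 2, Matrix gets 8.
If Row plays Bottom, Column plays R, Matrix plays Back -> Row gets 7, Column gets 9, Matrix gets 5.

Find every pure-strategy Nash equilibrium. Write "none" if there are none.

Row against (L, Front): payoffs 5, 3, 1 → best response Top.
Row against (L, Back): payoffs 6, 5, 9 → best response Bottom.
Row against (R, Front): payoffs 3, 1, 8 → best response Bottom.
Row against (R, Back): payoffs 3, 9, 7 → best response Middle.
Column against (Top, Front): payoffs 1, 0 → best response L.
Column against (Top, Back): payoffs 7, 5 → best response L.
Column against (Middle, Front): payoffs 2, 3 → best response R.
Column against (Middle, Back): payoffs 3, 9 → best response R.
Column against (Bottom, Front): payoffs 6, 2 → best response L.
Column against (Bottom, Back): payoffs 3, 9 → best response R.
Matrix against (Top, L): payoffs 7, 1 → best response Front.
Matrix against (Top, R): payoffs 7, 6 → best response Front.
Matrix against (Middle, L): payoffs 6, 7 → best response Back.
Matrix against (Middle, R): payoffs 2, 4 → best response Back.
Matrix against (Bottom, L): payoffs 3, 1 → best response Front.
Matrix against (Bottom, R): payoffs 8, 5 → best response Front.
Mutual best responses: (Top, L, Front); (Middle, R, Back).

The pure Nash equilibria are (Top, L, Front), (Middle, R, Back).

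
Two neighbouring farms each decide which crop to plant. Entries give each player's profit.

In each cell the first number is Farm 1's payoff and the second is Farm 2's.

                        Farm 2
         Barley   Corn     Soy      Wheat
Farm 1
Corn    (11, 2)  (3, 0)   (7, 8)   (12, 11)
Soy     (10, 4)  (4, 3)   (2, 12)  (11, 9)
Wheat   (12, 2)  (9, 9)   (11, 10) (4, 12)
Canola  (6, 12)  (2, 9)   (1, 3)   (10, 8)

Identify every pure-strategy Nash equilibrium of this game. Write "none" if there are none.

For each player, find the best response to each opponent profile; mutual best responses are the pure NE.
Farm 1 against Barley: payoffs 11, 10, 12, 6 → best response Wheat.
Farm 1 against Corn: payoffs 3, 4, 9, 2 → best response Wheat.
Farm 1 against Soy: payoffs 7, 2, 11, 1 → best response Wheat.
Farm 1 against Wheat: payoffs 12, 11, 4, 10 → best response Corn.
Farm 2 against Corn: payoffs 2, 0, 8, 11 → best response Wheat.
Farm 2 against Soy: payoffs 4, 3, 12, 9 → best response Soy.
Farm 2 against Wheat: payoffs 2, 9, 10, 12 → best response Wheat.
Farm 2 against Canola: payoffs 12, 9, 3, 8 → best response Barley.
Mutual best responses: (Corn, Wheat).

Pure NE: (Corn, Wheat)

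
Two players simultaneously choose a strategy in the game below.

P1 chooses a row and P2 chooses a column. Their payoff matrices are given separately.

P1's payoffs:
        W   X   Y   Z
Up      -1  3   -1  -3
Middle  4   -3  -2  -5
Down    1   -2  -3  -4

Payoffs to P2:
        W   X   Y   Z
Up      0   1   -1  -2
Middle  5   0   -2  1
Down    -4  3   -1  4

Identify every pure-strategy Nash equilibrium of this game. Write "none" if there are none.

The pure Nash equilibria are (Up, X) and (Middle, W).

P1 against W: payoffs -1, 4, 1 → best response Middle.
P1 against X: payoffs 3, -3, -2 → best response Up.
P1 against Y: payoffs -1, -2, -3 → best response Up.
P1 against Z: payoffs -3, -5, -4 → best response Up.
P2 against Up: payoffs 0, 1, -1, -2 → best response X.
P2 against Middle: payoffs 5, 0, -2, 1 → best response W.
P2 against Down: payoffs -4, 3, -1, 4 → best response Z.
Mutual best responses: (Up, X); (Middle, W).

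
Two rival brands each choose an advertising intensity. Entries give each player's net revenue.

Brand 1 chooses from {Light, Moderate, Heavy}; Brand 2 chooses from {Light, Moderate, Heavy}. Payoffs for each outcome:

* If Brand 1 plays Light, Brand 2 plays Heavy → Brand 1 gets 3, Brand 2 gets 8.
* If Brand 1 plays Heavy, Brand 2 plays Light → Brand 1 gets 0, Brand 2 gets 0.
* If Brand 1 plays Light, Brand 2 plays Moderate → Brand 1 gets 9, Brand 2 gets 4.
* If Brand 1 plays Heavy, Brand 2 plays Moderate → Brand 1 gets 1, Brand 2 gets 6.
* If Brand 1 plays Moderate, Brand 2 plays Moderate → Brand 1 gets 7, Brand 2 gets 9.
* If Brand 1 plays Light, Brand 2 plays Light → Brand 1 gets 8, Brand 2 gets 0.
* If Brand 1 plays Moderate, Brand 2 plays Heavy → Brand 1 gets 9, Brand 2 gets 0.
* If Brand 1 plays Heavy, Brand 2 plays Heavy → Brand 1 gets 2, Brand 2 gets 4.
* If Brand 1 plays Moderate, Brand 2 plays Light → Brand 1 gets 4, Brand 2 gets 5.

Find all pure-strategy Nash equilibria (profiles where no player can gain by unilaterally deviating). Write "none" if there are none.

(Light, Light): Brand 2 can switch to Moderate (0 → 4). Not NE.
(Light, Moderate): Brand 2 can switch to Heavy (4 → 8). Not NE.
(Light, Heavy): Brand 1 can switch to Moderate (3 → 9). Not NE.
(Moderate, Light): Brand 1 can switch to Light (4 → 8). Not NE.
(Moderate, Moderate): Brand 1 can switch to Light (7 → 9). Not NE.
(Moderate, Heavy): Brand 2 can switch to Light (0 → 5). Not NE.
(Heavy, Light): Brand 1 can switch to Light (0 → 8). Not NE.
(Heavy, Moderate): Brand 1 can switch to Light (1 → 9). Not NE.
(The remaining 1 profile has a profitable deviation by the same check.)

There is no pure-strategy Nash equilibrium.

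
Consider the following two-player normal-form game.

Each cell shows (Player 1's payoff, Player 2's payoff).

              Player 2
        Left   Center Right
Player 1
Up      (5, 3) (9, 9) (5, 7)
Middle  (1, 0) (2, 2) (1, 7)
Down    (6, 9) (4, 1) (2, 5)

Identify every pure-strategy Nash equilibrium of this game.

(Up, Center); (Down, Left)

(Up, Left): Player 1 can switch to Down (5 → 6). Not NE.
(Up, Center): Player 1 gets 9, best alternative 4; Player 2 gets 9, best alternative 7. No profitable deviation — NE.
(Up, Right): Player 2 can switch to Center (7 → 9). Not NE.
(Middle, Left): Player 1 can switch to Up (1 → 5). Not NE.
(Middle, Center): Player 1 can switch to Up (2 → 9). Not NE.
(Middle, Right): Player 1 can switch to Up (1 → 5). Not NE.
(Down, Left): Player 1 gets 6, best alternative 5; Player 2 gets 9, best alternative 5. No profitable deviation — NE.
(Down, Center): Player 1 can switch to Up (4 → 9). Not NE.
(Down, Right): Player 1 can switch to Up (2 → 5). Not NE.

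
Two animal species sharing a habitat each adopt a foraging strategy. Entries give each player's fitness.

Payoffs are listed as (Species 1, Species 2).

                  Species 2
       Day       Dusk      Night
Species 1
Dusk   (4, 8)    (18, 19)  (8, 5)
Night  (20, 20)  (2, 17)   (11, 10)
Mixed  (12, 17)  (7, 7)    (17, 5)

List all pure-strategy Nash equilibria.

(Dusk, Dusk) and (Night, Day)

For each player, find the best response to each opponent profile; mutual best responses are the pure NE.
Species 1 against Day: payoffs 4, 20, 12 → best response Night.
Species 1 against Dusk: payoffs 18, 2, 7 → best response Dusk.
Species 1 against Night: payoffs 8, 11, 17 → best response Mixed.
Species 2 against Dusk: payoffs 8, 19, 5 → best response Dusk.
Species 2 against Night: payoffs 20, 17, 10 → best response Day.
Species 2 against Mixed: payoffs 17, 7, 5 → best response Day.
Mutual best responses: (Dusk, Dusk); (Night, Day).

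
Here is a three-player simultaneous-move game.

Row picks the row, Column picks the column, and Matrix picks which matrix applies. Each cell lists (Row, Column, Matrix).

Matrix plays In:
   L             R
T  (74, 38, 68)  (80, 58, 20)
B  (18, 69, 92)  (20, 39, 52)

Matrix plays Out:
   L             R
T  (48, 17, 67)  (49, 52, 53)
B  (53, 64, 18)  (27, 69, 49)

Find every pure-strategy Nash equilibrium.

For each player, find the best response to each opponent profile; mutual best responses are the pure NE.
Row against (L, In): payoffs 74, 18 → best response T.
Row against (L, Out): payoffs 48, 53 → best response B.
Row against (R, In): payoffs 80, 20 → best response T.
Row against (R, Out): payoffs 49, 27 → best response T.
Column against (T, In): payoffs 38, 58 → best response R.
Column against (T, Out): payoffs 17, 52 → best response R.
Column against (B, In): payoffs 69, 39 → best response L.
Column against (B, Out): payoffs 64, 69 → best response R.
Matrix against (T, L): payoffs 68, 67 → best response In.
Matrix against (T, R): payoffs 20, 53 → best response Out.
Matrix against (B, L): payoffs 92, 18 → best response In.
Matrix against (B, R): payoffs 52, 49 → best response In.
Mutual best responses: (T, R, Out).

The unique pure-strategy Nash equilibrium is (T, R, Out).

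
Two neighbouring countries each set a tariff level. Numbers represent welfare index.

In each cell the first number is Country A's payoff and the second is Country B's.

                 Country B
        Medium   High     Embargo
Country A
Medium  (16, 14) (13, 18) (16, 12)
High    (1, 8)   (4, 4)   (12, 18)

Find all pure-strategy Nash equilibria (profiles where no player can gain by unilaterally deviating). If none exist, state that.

(Medium, Medium): Country B can switch to High (14 → 18). Not NE.
(Medium, High): Country A gets 13, best alternative 4; Country B gets 18, best alternative 14. No profitable deviation — NE.
(Medium, Embargo): Country B can switch to Medium (12 → 14). Not NE.
(High, Medium): Country A can switch to Medium (1 → 16). Not NE.
(High, High): Country A can switch to Medium (4 → 13). Not NE.
(High, Embargo): Country A can switch to Medium (12 → 16). Not NE.

The unique pure-strategy Nash equilibrium is (Medium, High).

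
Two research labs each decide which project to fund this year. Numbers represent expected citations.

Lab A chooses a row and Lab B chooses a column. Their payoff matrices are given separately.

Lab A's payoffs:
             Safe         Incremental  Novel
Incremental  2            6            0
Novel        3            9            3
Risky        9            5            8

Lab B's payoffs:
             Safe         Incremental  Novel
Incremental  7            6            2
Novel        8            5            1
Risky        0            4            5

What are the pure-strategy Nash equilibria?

(Risky, Novel)

Lab A against Safe: payoffs 2, 3, 9 → best response Risky.
Lab A against Incremental: payoffs 6, 9, 5 → best response Novel.
Lab A against Novel: payoffs 0, 3, 8 → best response Risky.
Lab B against Incremental: payoffs 7, 6, 2 → best response Safe.
Lab B against Novel: payoffs 8, 5, 1 → best response Safe.
Lab B against Risky: payoffs 0, 4, 5 → best response Novel.
Mutual best responses: (Risky, Novel).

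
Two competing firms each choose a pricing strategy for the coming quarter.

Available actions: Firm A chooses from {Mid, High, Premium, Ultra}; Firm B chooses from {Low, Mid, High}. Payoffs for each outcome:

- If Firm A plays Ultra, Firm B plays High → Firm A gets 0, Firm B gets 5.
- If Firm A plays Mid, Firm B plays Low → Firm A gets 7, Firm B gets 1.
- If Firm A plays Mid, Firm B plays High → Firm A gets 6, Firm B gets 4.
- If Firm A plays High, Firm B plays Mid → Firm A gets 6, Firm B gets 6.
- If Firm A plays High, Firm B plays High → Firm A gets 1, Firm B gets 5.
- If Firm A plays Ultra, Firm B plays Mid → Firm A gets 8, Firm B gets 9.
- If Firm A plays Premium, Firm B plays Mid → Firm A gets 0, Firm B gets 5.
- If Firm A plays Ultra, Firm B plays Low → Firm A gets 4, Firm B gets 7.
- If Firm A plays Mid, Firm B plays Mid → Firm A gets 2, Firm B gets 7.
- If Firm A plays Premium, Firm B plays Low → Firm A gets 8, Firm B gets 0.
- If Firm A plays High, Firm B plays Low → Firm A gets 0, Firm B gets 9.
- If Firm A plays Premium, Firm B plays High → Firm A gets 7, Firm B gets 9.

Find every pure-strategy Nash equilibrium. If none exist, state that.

The pure Nash equilibria are (Premium, High), (Ultra, Mid).

For each player, find the best response to each opponent profile; mutual best responses are the pure NE.
Firm A against Low: payoffs 7, 0, 8, 4 → best response Premium.
Firm A against Mid: payoffs 2, 6, 0, 8 → best response Ultra.
Firm A against High: payoffs 6, 1, 7, 0 → best response Premium.
Firm B against Mid: payoffs 1, 7, 4 → best response Mid.
Firm B against High: payoffs 9, 6, 5 → best response Low.
Firm B against Premium: payoffs 0, 5, 9 → best response High.
Firm B against Ultra: payoffs 7, 9, 5 → best response Mid.
Mutual best responses: (Premium, High); (Ultra, Mid).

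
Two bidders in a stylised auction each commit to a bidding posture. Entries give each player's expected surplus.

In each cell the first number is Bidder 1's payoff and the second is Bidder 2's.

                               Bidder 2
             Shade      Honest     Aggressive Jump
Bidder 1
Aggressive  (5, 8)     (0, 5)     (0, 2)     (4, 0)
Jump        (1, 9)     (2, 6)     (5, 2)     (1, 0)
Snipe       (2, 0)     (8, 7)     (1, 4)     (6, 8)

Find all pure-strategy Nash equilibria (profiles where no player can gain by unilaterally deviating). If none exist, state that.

Bidder 1 against Shade: payoffs 5, 1, 2 → best response Aggressive.
Bidder 1 against Honest: payoffs 0, 2, 8 → best response Snipe.
Bidder 1 against Aggressive: payoffs 0, 5, 1 → best response Jump.
Bidder 1 against Jump: payoffs 4, 1, 6 → best response Snipe.
Bidder 2 against Aggressive: payoffs 8, 5, 2, 0 → best response Shade.
Bidder 2 against Jump: payoffs 9, 6, 2, 0 → best response Shade.
Bidder 2 against Snipe: payoffs 0, 7, 4, 8 → best response Jump.
Mutual best responses: (Aggressive, Shade); (Snipe, Jump).

(Aggressive, Shade); (Snipe, Jump)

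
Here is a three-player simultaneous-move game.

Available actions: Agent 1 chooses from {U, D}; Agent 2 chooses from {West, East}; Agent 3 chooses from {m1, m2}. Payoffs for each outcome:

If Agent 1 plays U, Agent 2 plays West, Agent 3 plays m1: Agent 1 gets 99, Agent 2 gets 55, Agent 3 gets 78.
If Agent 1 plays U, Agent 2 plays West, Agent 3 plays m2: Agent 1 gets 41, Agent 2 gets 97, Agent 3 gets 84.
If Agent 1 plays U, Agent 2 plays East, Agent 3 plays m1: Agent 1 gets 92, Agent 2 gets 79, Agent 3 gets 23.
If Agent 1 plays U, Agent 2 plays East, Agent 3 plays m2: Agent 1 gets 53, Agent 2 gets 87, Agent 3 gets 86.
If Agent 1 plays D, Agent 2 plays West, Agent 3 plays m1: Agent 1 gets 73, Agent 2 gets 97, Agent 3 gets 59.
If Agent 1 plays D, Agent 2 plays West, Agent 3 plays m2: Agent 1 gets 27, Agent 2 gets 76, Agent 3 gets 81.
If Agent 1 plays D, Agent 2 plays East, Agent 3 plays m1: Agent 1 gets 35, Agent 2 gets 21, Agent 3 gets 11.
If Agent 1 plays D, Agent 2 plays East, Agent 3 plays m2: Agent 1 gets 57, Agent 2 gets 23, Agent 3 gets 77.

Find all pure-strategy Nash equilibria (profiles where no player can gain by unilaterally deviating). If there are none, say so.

Mark each player's best response to every combination of opponents' strategies; a profile where every player is best-responding is a pure Nash equilibrium.
Agent 1 against (West, m1): payoffs 99, 73 → best response U.
Agent 1 against (West, m2): payoffs 41, 27 → best response U.
Agent 1 against (East, m1): payoffs 92, 35 → best response U.
Agent 1 against (East, m2): payoffs 53, 57 → best response D.
Agent 2 against (U, m1): payoffs 55, 79 → best response East.
Agent 2 against (U, m2): payoffs 97, 87 → best response West.
Agent 2 against (D, m1): payoffs 97, 21 → best response West.
Agent 2 against (D, m2): payoffs 76, 23 → best response West.
Agent 3 against (U, West): payoffs 78, 84 → best response m2.
Agent 3 against (U, East): payoffs 23, 86 → best response m2.
Agent 3 against (D, West): payoffs 59, 81 → best response m2.
Agent 3 against (D, East): payoffs 11, 77 → best response m2.
Mutual best responses: (U, West, m2).

(U, West, m2)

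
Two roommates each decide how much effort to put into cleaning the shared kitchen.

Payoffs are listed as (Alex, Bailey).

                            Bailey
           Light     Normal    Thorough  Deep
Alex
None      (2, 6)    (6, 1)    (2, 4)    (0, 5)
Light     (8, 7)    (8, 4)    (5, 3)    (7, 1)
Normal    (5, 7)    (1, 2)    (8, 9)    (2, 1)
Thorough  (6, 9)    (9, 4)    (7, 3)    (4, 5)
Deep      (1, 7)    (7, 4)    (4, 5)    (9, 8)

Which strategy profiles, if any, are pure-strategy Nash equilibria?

(Light, Light), (Normal, Thorough), (Deep, Deep)

Alex against Light: payoffs 2, 8, 5, 6, 1 → best response Light.
Alex against Normal: payoffs 6, 8, 1, 9, 7 → best response Thorough.
Alex against Thorough: payoffs 2, 5, 8, 7, 4 → best response Normal.
Alex against Deep: payoffs 0, 7, 2, 4, 9 → best response Deep.
Bailey against None: payoffs 6, 1, 4, 5 → best response Light.
Bailey against Light: payoffs 7, 4, 3, 1 → best response Light.
Bailey against Normal: payoffs 7, 2, 9, 1 → best response Thorough.
Bailey against Thorough: payoffs 9, 4, 3, 5 → best response Light.
Bailey against Deep: payoffs 7, 4, 5, 8 → best response Deep.
Mutual best responses: (Light, Light); (Normal, Thorough); (Deep, Deep).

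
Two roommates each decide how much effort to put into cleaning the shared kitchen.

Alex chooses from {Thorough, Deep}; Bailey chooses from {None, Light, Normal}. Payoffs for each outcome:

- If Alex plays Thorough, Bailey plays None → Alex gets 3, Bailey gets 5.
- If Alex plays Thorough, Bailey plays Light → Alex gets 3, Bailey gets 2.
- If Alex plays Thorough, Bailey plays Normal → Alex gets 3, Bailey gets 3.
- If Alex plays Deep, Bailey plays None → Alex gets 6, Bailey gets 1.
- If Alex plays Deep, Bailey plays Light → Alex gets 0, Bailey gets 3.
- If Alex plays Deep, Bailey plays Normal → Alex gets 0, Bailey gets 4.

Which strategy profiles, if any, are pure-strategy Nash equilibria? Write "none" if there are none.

This game has no pure Nash equilibrium.

Alex against None: payoffs 3, 6 → best response Deep.
Alex against Light: payoffs 3, 0 → best response Thorough.
Alex against Normal: payoffs 3, 0 → best response Thorough.
Bailey against Thorough: payoffs 5, 2, 3 → best response None.
Bailey against Deep: payoffs 1, 3, 4 → best response Normal.
No profile is a mutual best response for all players.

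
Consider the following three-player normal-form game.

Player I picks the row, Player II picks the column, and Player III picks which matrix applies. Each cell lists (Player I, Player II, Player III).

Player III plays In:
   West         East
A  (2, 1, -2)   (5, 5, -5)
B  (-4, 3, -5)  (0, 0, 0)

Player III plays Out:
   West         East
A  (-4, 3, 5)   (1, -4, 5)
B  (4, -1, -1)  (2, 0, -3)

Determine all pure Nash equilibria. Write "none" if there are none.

Check each profile: it is a Nash equilibrium iff no player can strictly gain by switching unilaterally.
(A, West, In): Player II can switch to East (1 → 5). Not NE.
(A, West, Out): Player I can switch to B (-4 → 4). Not NE.
(A, East, In): Player III can switch to Out (-5 → 5). Not NE.
(A, East, Out): Player I can switch to B (1 → 2). Not NE.
(B, West, In): Player I can switch to A (-4 → 2). Not NE.
(B, West, Out): Player II can switch to East (-1 → 0). Not NE.
(B, East, In): Player I can switch to A (0 → 5). Not NE.
(B, East, Out): Player III can switch to In (-3 → 0). Not NE.

none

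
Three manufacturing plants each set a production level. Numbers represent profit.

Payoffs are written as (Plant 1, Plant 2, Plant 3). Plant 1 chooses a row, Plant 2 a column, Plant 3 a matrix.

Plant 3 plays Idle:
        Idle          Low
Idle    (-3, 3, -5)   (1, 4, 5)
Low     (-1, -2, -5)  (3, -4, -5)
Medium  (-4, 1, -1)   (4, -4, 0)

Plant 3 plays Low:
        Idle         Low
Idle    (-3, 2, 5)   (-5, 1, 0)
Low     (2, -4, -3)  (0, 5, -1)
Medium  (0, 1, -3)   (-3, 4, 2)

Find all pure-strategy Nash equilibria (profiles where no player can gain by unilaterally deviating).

Pure NE: (Low, Low, Low)

Mark each player's best response to every combination of opponents' strategies; a profile where every player is best-responding is a pure Nash equilibrium.
Plant 1 against (Idle, Idle): payoffs -3, -1, -4 → best response Low.
Plant 1 against (Idle, Low): payoffs -3, 2, 0 → best response Low.
Plant 1 against (Low, Idle): payoffs 1, 3, 4 → best response Medium.
Plant 1 against (Low, Low): payoffs -5, 0, -3 → best response Low.
Plant 2 against (Idle, Idle): payoffs 3, 4 → best response Low.
Plant 2 against (Idle, Low): payoffs 2, 1 → best response Idle.
Plant 2 against (Low, Idle): payoffs -2, -4 → best response Idle.
Plant 2 against (Low, Low): payoffs -4, 5 → best response Low.
Plant 2 against (Medium, Idle): payoffs 1, -4 → best response Idle.
Plant 2 against (Medium, Low): payoffs 1, 4 → best response Low.
Plant 3 against (Idle, Idle): payoffs -5, 5 → best response Low.
Plant 3 against (Idle, Low): payoffs 5, 0 → best response Idle.
Plant 3 against (Low, Idle): payoffs -5, -3 → best response Low.
Plant 3 against (Low, Low): payoffs -5, -1 → best response Low.
Plant 3 against (Medium, Idle): payoffs -1, -3 → best response Idle.
Plant 3 against (Medium, Low): payoffs 0, 2 → best response Low.
Mutual best responses: (Low, Low, Low).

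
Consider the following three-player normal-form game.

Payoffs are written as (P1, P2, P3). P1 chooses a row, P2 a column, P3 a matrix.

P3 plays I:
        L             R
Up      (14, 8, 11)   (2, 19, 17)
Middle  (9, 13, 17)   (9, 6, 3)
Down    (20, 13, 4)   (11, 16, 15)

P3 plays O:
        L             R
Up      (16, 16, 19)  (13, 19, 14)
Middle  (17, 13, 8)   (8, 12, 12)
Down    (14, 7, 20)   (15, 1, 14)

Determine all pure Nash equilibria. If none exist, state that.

(Down, R, I)

Mark each player's best response to every combination of opponents' strategies; a profile where every player is best-responding is a pure Nash equilibrium.
P1 against (L, I): payoffs 14, 9, 20 → best response Down.
P1 against (L, O): payoffs 16, 17, 14 → best response Middle.
P1 against (R, I): payoffs 2, 9, 11 → best response Down.
P1 against (R, O): payoffs 13, 8, 15 → best response Down.
P2 against (Up, I): payoffs 8, 19 → best response R.
P2 against (Up, O): payoffs 16, 19 → best response R.
P2 against (Middle, I): payoffs 13, 6 → best response L.
P2 against (Middle, O): payoffs 13, 12 → best response L.
P2 against (Down, I): payoffs 13, 16 → best response R.
P2 against (Down, O): payoffs 7, 1 → best response L.
P3 against (Up, L): payoffs 11, 19 → best response O.
P3 against (Up, R): payoffs 17, 14 → best response I.
P3 against (Middle, L): payoffs 17, 8 → best response I.
P3 against (Middle, R): payoffs 3, 12 → best response O.
P3 against (Down, L): payoffs 4, 20 → best response O.
P3 against (Down, R): payoffs 15, 14 → best response I.
Mutual best responses: (Down, R, I).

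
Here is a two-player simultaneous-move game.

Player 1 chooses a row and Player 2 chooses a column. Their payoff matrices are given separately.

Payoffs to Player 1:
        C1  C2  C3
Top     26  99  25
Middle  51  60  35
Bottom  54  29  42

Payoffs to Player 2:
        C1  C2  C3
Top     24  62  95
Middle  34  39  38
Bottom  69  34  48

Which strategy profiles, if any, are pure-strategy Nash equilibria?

(Top, C1): Player 1 can switch to Middle (26 → 51). Not NE.
(Top, C2): Player 2 can switch to C3 (62 → 95). Not NE.
(Top, C3): Player 1 can switch to Middle (25 → 35). Not NE.
(Middle, C1): Player 1 can switch to Bottom (51 → 54). Not NE.
(Middle, C2): Player 1 can switch to Top (60 → 99). Not NE.
(Middle, C3): Player 1 can switch to Bottom (35 → 42). Not NE.
(Bottom, C1): Player 1 gets 54, best alternative 51; Player 2 gets 69, best alternative 48. No profitable deviation — NE.
(The remaining 2 profiles each have a profitable deviation by the same check.)

(Bottom, C1)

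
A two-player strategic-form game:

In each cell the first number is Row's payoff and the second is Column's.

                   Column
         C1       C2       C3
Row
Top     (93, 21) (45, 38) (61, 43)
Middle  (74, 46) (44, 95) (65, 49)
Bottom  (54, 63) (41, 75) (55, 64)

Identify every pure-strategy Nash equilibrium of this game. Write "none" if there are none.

For each strategy profile, look for a profitable unilateral deviation.
(Top, C1): Column can switch to C2 (21 → 38). Not NE.
(Top, C2): Column can switch to C3 (38 → 43). Not NE.
(Top, C3): Row can switch to Middle (61 → 65). Not NE.
(Middle, C1): Row can switch to Top (74 → 93). Not NE.
(Middle, C2): Row can switch to Top (44 → 45). Not NE.
(Middle, C3): Column can switch to C2 (49 → 95). Not NE.
(Bottom, C1): Row can switch to Top (54 → 93). Not NE.
(Bottom, C2): Row can switch to Top (41 → 45). Not NE.
(Bottom, C3): Row can switch to Top (55 → 61). Not NE.

There is no pure-strategy Nash equilibrium.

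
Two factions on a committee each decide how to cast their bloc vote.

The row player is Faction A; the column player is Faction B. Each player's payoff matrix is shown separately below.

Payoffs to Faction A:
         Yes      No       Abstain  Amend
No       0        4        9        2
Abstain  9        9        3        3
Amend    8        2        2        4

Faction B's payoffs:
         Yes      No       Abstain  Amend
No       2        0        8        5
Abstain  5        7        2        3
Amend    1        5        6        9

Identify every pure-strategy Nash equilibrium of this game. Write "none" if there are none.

For each player, find the best response to each opponent profile; mutual best responses are the pure NE.
Faction A against Yes: payoffs 0, 9, 8 → best response Abstain.
Faction A against No: payoffs 4, 9, 2 → best response Abstain.
Faction A against Abstain: payoffs 9, 3, 2 → best response No.
Faction A against Amend: payoffs 2, 3, 4 → best response Amend.
Faction B against No: payoffs 2, 0, 8, 5 → best response Abstain.
Faction B against Abstain: payoffs 5, 7, 2, 3 → best response No.
Faction B against Amend: payoffs 1, 5, 6, 9 → best response Amend.
Mutual best responses: (No, Abstain); (Abstain, No); (Amend, Amend).

The pure Nash equilibria are (No, Abstain) and (Abstain, No) and (Amend, Amend).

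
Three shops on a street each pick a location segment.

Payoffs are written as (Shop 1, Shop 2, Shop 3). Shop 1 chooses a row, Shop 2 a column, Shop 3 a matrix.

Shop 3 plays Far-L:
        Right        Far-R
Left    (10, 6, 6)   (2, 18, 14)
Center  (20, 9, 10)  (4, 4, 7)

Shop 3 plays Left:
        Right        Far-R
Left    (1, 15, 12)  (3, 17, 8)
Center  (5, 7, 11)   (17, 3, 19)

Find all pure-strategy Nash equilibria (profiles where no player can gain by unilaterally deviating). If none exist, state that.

Shop 1 against (Right, Far-L): payoffs 10, 20 → best response Center.
Shop 1 against (Right, Left): payoffs 1, 5 → best response Center.
Shop 1 against (Far-R, Far-L): payoffs 2, 4 → best response Center.
Shop 1 against (Far-R, Left): payoffs 3, 17 → best response Center.
Shop 2 against (Left, Far-L): payoffs 6, 18 → best response Far-R.
Shop 2 against (Left, Left): payoffs 15, 17 → best response Far-R.
Shop 2 against (Center, Far-L): payoffs 9, 4 → best response Right.
Shop 2 against (Center, Left): payoffs 7, 3 → best response Right.
Shop 3 against (Left, Right): payoffs 6, 12 → best response Left.
Shop 3 against (Left, Far-R): payoffs 14, 8 → best response Far-L.
Shop 3 against (Center, Right): payoffs 10, 11 → best response Left.
Shop 3 against (Center, Far-R): payoffs 7, 19 → best response Left.
Mutual best responses: (Center, Right, Left).

Pure NE: (Center, Right, Left)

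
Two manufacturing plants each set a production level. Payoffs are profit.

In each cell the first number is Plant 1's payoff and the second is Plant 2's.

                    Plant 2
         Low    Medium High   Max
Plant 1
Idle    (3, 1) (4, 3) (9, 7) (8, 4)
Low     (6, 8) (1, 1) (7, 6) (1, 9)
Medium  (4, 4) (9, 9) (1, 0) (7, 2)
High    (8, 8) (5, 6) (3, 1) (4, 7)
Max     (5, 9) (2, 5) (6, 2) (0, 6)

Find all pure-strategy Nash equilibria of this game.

For each player, find the best response to each opponent profile; mutual best responses are the pure NE.
Plant 1 against Low: payoffs 3, 6, 4, 8, 5 → best response High.
Plant 1 against Medium: payoffs 4, 1, 9, 5, 2 → best response Medium.
Plant 1 against High: payoffs 9, 7, 1, 3, 6 → best response Idle.
Plant 1 against Max: payoffs 8, 1, 7, 4, 0 → best response Idle.
Plant 2 against Idle: payoffs 1, 3, 7, 4 → best response High.
Plant 2 against Low: payoffs 8, 1, 6, 9 → best response Max.
Plant 2 against Medium: payoffs 4, 9, 0, 2 → best response Medium.
Plant 2 against High: payoffs 8, 6, 1, 7 → best response Low.
Plant 2 against Max: payoffs 9, 5, 2, 6 → best response Low.
Mutual best responses: (Idle, High); (Medium, Medium); (High, Low).

Pure-strategy Nash equilibria: (Idle, High) and (Medium, Medium) and (High, Low)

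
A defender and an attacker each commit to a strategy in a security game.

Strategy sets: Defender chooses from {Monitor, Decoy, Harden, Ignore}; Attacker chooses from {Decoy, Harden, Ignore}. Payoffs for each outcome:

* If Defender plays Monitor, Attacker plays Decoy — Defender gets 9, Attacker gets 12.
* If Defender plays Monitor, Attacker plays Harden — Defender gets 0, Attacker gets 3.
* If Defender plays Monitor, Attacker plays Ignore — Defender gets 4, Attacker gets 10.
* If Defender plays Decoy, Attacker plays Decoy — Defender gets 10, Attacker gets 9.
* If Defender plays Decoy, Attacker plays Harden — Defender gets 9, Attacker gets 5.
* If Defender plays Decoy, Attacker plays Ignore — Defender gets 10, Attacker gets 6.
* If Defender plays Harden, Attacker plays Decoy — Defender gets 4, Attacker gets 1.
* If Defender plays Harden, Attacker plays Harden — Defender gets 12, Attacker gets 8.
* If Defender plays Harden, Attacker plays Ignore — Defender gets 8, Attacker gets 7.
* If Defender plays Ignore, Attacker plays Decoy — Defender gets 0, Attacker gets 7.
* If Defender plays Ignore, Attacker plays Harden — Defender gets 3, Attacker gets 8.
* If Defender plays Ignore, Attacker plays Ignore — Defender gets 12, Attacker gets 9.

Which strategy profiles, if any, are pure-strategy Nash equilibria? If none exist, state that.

(Decoy, Decoy), (Harden, Harden), (Ignore, Ignore)

(Monitor, Decoy): Defender can switch to Decoy (9 → 10). Not NE.
(Monitor, Harden): Defender can switch to Decoy (0 → 9). Not NE.
(Monitor, Ignore): Defender can switch to Decoy (4 → 10). Not NE.
(Decoy, Decoy): Defender gets 10, best alternative 9; Attacker gets 9, best alternative 6. No profitable deviation — NE.
(Decoy, Harden): Defender can switch to Harden (9 → 12). Not NE.
(Decoy, Ignore): Defender can switch to Ignore (10 → 12). Not NE.
(Harden, Decoy): Defender can switch to Monitor (4 → 9). Not NE.
(Harden, Harden): Defender gets 12, best alternative 9; Attacker gets 8, best alternative 7. No profitable deviation — NE.
(Harden, Ignore): Defender can switch to Decoy (8 → 10). Not NE.
(Ignore, Decoy): Defender can switch to Monitor (0 → 9). Not NE.
(Ignore, Harden): Defender can switch to Decoy (3 → 9). Not NE.
(Ignore, Ignore): Defender gets 12, best alternative 10; Attacker gets 9, best alternative 8. No profitable deviation — NE.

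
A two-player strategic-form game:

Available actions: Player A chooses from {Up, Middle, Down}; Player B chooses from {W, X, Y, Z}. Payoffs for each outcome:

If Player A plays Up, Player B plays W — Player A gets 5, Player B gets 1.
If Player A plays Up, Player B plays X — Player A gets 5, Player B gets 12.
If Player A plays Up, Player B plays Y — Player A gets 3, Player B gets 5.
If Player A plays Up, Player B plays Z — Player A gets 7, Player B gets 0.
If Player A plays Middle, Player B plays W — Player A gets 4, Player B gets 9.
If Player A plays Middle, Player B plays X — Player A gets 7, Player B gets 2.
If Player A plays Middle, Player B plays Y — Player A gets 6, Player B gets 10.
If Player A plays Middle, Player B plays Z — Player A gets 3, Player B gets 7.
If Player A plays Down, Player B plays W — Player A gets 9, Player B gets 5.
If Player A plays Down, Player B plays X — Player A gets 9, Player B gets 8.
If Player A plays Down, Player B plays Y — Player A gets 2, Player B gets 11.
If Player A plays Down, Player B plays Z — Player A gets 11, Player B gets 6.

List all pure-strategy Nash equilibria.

(Middle, Y)

(Up, W): Player A can switch to Down (5 → 9). Not NE.
(Up, X): Player A can switch to Middle (5 → 7). Not NE.
(Up, Y): Player A can switch to Middle (3 → 6). Not NE.
(Up, Z): Player A can switch to Down (7 → 11). Not NE.
(Middle, W): Player A can switch to Up (4 → 5). Not NE.
(Middle, X): Player A can switch to Down (7 → 9). Not NE.
(Middle, Y): Player A gets 6, best alternative 3; Player B gets 10, best alternative 9. No profitable deviation — NE.
(Middle, Z): Player A can switch to Up (3 → 7). Not NE.
(Down, W): Player B can switch to X (5 → 8). Not NE.
(The remaining 3 profiles each have a profitable deviation by the same check.)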